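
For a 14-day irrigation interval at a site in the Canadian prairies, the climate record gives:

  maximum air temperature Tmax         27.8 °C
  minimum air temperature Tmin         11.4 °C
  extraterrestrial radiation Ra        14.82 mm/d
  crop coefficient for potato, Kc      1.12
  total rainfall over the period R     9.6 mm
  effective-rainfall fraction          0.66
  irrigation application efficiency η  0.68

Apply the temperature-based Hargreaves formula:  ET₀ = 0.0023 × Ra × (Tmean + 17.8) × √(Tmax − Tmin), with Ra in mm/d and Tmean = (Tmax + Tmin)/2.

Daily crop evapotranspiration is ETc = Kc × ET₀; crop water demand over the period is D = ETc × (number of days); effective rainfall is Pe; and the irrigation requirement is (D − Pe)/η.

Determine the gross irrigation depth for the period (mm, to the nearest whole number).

110 mm

Tmean = (27.8 + 11.4)/2 = 19.60 °C
ET₀ = 0.0023 × 14.82 × (19.60 + 17.8) × √16.4 = 0.0023 × 14.82 × 37.40 × 4.0497 = 5.1626 mm/d
ETc = Kc × ET₀ = 1.12 × 5.1626 = 5.7821 mm/d
Crop demand D = ETc × 14 d = 5.7821 × 14 = 80.949 mm
Pe = 0.66 × 9.6 = 6.336 mm
D − Pe = 80.949 − 6.336 = 74.613 mm
Gross irrigation = 74.613 / 0.68 = 109.725 mm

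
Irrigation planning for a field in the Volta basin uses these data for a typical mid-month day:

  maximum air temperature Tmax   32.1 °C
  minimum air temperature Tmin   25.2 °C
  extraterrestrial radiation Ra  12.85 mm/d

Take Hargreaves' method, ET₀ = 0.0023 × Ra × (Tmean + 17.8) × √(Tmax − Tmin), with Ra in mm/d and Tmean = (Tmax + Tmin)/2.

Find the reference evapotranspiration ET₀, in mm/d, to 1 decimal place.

3.6 mm/d

Tmean = (32.1 + 25.2)/2 = 28.65 °C
ET₀ = 0.0023 × 12.85 × (28.65 + 17.8) × √6.9 = 0.0023 × 12.85 × 46.45 × 2.6268 = 3.6061 mm/d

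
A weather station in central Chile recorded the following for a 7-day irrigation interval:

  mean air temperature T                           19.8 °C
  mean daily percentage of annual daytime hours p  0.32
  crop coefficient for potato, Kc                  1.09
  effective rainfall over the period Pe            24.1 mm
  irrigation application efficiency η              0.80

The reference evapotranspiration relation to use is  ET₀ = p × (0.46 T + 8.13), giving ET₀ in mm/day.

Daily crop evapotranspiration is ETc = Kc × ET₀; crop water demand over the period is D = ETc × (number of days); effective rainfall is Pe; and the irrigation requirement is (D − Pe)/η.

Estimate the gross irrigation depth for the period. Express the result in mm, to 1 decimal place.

22.5 mm

ET₀ = 0.32 × (0.46 × 19.8 + 8.13) = 0.32 × 17.238 = 5.5162 mm/d
ETc = Kc × ET₀ = 1.09 × 5.5162 = 6.0127 mm/d
Crop demand D = ETc × 7 d = 6.0127 × 7 = 42.089 mm
D − Pe = 42.089 − 24.1 = 17.989 mm
Gross irrigation = 17.989 / 0.80 = 22.486 mm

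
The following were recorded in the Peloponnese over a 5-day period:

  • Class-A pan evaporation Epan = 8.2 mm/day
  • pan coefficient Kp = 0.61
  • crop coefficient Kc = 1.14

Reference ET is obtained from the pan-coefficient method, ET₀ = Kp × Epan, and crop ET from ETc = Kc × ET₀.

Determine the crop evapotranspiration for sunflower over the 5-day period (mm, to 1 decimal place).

28.5 mm

ET₀ = 0.61 × 8.2 = 5.0020 mm/d
ETc = Kc × ET₀ = 1.14 × 5.0020 = 5.7023 mm/d
Over 5 days: 5.7023 × 5 = 28.512 mm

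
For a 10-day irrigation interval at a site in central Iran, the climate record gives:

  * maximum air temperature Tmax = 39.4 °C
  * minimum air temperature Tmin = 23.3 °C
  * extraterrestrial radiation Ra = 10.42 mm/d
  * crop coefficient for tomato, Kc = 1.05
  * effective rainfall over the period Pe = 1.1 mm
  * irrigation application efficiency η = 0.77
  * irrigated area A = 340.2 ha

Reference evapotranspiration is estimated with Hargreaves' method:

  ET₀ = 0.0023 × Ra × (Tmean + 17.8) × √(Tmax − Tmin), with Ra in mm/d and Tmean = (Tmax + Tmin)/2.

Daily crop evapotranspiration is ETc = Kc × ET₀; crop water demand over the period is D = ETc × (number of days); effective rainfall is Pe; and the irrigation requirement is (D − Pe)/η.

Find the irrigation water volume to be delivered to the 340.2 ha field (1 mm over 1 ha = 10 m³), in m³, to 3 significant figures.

214000 m³

Tmean = (39.4 + 23.3)/2 = 31.35 °C
ET₀ = 0.0023 × 10.42 × (31.35 + 17.8) × √16.1 = 0.0023 × 10.42 × 49.15 × 4.0125 = 4.7264 mm/d
ETc = Kc × ET₀ = 1.05 × 4.7264 = 4.9627 mm/d
Crop demand D = ETc × 10 d = 4.9627 × 10 = 49.627 mm
D − Pe = 49.627 − 1.1 = 48.527 mm
Gross irrigation = 48.527 / 0.77 = 63.022 mm
Volume = 63.022 mm × 340.2 ha × 10 = 214400.8 m³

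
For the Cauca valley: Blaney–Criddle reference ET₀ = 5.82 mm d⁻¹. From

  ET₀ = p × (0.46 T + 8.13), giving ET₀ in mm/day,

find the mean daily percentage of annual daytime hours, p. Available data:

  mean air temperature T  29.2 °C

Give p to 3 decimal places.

p = ET₀ / (0.46 T + 8.13) = 5.82 / (0.46 × 29.2 + 8.13) = 5.82 / 21.562 = 0.2699

0.270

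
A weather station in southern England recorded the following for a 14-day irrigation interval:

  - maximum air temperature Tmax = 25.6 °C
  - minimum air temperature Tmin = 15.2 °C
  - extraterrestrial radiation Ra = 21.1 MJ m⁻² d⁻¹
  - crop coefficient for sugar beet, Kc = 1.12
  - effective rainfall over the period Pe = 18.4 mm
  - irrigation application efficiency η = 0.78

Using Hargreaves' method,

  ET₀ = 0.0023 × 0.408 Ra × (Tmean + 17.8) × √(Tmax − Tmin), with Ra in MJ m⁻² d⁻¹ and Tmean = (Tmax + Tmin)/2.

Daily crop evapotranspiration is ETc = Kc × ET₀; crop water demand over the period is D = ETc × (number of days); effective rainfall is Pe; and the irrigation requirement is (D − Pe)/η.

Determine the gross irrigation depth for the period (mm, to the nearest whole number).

25 mm

Tmean = (25.6 + 15.2)/2 = 20.40 °C
0.408 Ra = 0.408 × 21.1 = 8.6088 mm/d equivalent
ET₀ = 0.0023 × 8.6088 × (20.40 + 17.8) × √10.4 = 0.0023 × 8.6088 × 38.20 × 3.2249 = 2.4392 mm/d
ETc = Kc × ET₀ = 1.12 × 2.4392 = 2.7319 mm/d
Crop demand D = ETc × 14 d = 2.7319 × 14 = 38.247 mm
D − Pe = 38.247 − 18.4 = 19.847 mm
Gross irrigation = 19.847 / 0.78 = 25.445 mm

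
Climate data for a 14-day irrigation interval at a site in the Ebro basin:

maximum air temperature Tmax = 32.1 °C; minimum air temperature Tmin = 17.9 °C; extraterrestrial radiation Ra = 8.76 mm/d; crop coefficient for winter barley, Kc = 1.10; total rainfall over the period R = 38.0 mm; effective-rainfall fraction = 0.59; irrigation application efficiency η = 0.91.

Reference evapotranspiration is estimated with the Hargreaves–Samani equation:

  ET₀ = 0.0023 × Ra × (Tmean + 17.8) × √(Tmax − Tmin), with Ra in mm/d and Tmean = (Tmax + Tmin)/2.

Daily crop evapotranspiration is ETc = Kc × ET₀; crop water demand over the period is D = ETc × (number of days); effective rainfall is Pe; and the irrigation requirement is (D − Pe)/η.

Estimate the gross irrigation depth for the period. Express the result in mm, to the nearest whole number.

30 mm

Tmean = (32.1 + 17.9)/2 = 25.00 °C
ET₀ = 0.0023 × 8.76 × (25.00 + 17.8) × √14.2 = 0.0023 × 8.76 × 42.80 × 3.7683 = 3.2495 mm/d
ETc = Kc × ET₀ = 1.10 × 3.2495 = 3.5745 mm/d
Crop demand D = ETc × 14 d = 3.5745 × 14 = 50.043 mm
Pe = 0.59 × 38.0 = 22.420 mm
D − Pe = 50.043 − 22.420 = 27.623 mm
Gross irrigation = 27.623 / 0.91 = 30.355 mm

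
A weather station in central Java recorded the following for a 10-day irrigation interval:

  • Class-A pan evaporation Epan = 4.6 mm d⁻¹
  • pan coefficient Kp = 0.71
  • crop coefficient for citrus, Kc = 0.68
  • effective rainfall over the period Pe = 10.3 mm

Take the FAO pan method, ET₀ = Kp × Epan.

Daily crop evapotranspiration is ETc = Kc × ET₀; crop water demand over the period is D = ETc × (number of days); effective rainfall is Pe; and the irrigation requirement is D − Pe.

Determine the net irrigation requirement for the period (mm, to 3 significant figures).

ET₀ = 0.71 × 4.6 = 3.2660 mm/d
ETc = Kc × ET₀ = 0.68 × 3.2660 = 2.2209 mm/d
Crop demand D = ETc × 10 d = 2.2209 × 10 = 22.209 mm
D − Pe = 22.209 − 10.3 = 11.909 mm

11.9 mm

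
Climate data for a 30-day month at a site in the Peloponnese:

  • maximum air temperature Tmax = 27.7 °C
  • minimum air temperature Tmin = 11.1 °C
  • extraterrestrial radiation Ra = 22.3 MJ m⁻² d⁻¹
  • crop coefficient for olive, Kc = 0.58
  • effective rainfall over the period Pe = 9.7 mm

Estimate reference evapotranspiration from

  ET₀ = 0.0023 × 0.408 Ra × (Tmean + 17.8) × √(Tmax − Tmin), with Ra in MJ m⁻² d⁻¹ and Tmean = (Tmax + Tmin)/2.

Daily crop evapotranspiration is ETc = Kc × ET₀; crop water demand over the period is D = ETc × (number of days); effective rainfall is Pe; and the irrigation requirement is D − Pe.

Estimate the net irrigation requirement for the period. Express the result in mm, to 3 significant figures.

Tmean = (27.7 + 11.1)/2 = 19.40 °C
0.408 Ra = 0.408 × 22.3 = 9.0984 mm/d equivalent
ET₀ = 0.0023 × 9.0984 × (19.40 + 17.8) × √16.6 = 0.0023 × 9.0984 × 37.20 × 4.0743 = 3.1717 mm/d
ETc = Kc × ET₀ = 0.58 × 3.1717 = 1.8396 mm/d
Crop demand D = ETc × 30 d = 1.8396 × 30 = 55.188 mm
D − Pe = 55.188 − 9.7 = 45.488 mm

45.5 mm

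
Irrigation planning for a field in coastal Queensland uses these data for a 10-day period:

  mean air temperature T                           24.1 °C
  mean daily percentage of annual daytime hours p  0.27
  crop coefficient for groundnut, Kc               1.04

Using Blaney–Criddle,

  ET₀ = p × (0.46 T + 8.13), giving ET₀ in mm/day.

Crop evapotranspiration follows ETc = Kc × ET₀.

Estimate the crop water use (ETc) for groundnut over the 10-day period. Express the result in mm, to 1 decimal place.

54.0 mm

ET₀ = 0.27 × (0.46 × 24.1 + 8.13) = 0.27 × 19.216 = 5.1883 mm/d
ETc = Kc × ET₀ = 1.04 × 5.1883 = 5.3958 mm/d
Over 10 days: 5.3958 × 10 = 53.958 mm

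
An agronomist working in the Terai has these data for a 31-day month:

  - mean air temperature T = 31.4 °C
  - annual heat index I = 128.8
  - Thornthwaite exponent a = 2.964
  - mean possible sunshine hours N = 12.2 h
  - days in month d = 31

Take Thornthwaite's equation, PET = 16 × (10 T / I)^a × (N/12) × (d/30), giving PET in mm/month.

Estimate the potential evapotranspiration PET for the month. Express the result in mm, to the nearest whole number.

10T/I = 10 × 31.4 / 128.8 = 2.4379
(10T/I)^a = 2.4379^2.964 = 14.0319
Uncorrected PET = 16 × 14.0319 = 224.510 mm
Correction = (N/12)(d/30) = (12.2/12)(31/30) = 1.0506
PET = 224.510 × 1.0506 = 235.870 mm/month

236 mm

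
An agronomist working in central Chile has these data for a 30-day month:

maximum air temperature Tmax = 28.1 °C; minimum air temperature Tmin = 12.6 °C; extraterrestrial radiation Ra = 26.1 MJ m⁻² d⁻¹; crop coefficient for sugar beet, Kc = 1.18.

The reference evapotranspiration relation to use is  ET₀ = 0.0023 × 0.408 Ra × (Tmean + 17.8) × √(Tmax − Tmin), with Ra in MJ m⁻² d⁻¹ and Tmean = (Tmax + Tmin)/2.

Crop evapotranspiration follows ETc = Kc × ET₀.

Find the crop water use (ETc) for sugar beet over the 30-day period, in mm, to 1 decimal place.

Tmean = (28.1 + 12.6)/2 = 20.35 °C
0.408 Ra = 0.408 × 26.1 = 10.6488 mm/d equivalent
ET₀ = 0.0023 × 10.6488 × (20.35 + 17.8) × √15.5 = 0.0023 × 10.6488 × 38.15 × 3.9370 = 3.6786 mm/d
ETc = Kc × ET₀ = 1.18 × 3.6786 = 4.3407 mm/d
Over 30 days: 4.3407 × 30 = 130.221 mm

130.2 mm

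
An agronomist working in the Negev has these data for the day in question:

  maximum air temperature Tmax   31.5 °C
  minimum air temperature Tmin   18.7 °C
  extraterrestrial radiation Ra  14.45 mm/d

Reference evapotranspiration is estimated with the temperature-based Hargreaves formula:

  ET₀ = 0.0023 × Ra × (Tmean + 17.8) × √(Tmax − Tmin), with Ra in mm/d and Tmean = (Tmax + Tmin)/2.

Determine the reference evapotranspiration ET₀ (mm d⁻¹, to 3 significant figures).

Tmean = (31.5 + 18.7)/2 = 25.10 °C
ET₀ = 0.0023 × 14.45 × (25.10 + 17.8) × √12.8 = 0.0023 × 14.45 × 42.90 × 3.5777 = 5.1010 mm/d

5.10 mm d⁻¹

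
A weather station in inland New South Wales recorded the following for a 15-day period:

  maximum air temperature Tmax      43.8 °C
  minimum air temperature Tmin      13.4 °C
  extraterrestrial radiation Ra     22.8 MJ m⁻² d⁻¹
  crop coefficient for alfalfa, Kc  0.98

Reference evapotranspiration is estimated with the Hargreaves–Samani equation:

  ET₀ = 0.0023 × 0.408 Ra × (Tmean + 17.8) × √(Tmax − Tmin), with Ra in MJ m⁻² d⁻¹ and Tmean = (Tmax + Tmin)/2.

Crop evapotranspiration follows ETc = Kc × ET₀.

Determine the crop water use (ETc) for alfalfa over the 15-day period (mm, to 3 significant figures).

80.5 mm

Tmean = (43.8 + 13.4)/2 = 28.60 °C
0.408 Ra = 0.408 × 22.8 = 9.3024 mm/d equivalent
ET₀ = 0.0023 × 9.3024 × (28.60 + 17.8) × √30.4 = 0.0023 × 9.3024 × 46.40 × 5.5136 = 5.4736 mm/d
ETc = Kc × ET₀ = 0.98 × 5.4736 = 5.3641 mm/d
Over 15 days: 5.3641 × 15 = 80.462 mm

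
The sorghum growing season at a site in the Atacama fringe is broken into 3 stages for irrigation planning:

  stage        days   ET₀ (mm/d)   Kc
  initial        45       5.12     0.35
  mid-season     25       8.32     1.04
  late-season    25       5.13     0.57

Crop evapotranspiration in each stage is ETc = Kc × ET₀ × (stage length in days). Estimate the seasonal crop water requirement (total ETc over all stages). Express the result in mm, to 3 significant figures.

370 mm

initial: 0.35 × 5.12 × 45 = 80.64 mm
mid-season: 1.04 × 8.32 × 25 = 216.32 mm
late-season: 0.57 × 5.13 × 25 = 73.10 mm
Seasonal total = 370.06 mm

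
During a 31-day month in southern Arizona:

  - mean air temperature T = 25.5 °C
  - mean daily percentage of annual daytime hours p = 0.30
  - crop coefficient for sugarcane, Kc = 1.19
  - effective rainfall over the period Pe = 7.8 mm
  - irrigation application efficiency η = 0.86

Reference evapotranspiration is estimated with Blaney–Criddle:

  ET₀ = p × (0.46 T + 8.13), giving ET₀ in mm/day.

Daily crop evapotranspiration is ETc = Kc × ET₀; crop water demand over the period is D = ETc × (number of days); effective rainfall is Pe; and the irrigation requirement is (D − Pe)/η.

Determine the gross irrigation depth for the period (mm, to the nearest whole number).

ET₀ = 0.30 × (0.46 × 25.5 + 8.13) = 0.30 × 19.860 = 5.9580 mm/d
ETc = Kc × ET₀ = 1.19 × 5.9580 = 7.0900 mm/d
Crop demand D = ETc × 31 d = 7.0900 × 31 = 219.790 mm
D − Pe = 219.790 − 7.8 = 211.990 mm
Gross irrigation = 211.990 / 0.86 = 246.500 mm

247 mm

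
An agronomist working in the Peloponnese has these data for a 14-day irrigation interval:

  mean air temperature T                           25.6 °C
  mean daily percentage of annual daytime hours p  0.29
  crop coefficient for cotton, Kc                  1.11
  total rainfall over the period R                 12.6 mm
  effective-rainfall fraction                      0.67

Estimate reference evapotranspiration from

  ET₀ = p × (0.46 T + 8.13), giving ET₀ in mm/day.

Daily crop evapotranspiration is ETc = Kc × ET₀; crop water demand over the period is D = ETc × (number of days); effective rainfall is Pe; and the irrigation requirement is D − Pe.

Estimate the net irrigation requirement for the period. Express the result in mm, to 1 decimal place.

81.3 mm

ET₀ = 0.29 × (0.46 × 25.6 + 8.13) = 0.29 × 19.906 = 5.7727 mm/d
ETc = Kc × ET₀ = 1.11 × 5.7727 = 6.4077 mm/d
Crop demand D = ETc × 14 d = 6.4077 × 14 = 89.708 mm
Pe = 0.67 × 12.6 = 8.442 mm
D − Pe = 89.708 − 8.442 = 81.266 mm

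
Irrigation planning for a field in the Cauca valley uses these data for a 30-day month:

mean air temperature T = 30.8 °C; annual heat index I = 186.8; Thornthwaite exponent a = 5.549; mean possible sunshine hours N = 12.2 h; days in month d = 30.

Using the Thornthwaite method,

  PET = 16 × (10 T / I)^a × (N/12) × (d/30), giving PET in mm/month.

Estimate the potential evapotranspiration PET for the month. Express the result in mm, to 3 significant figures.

261 mm

10T/I = 10 × 30.8 / 186.8 = 1.6488
(10T/I)^a = 1.6488^5.549 = 16.0349
Uncorrected PET = 16 × 16.0349 = 256.558 mm
Correction = (N/12)(d/30) = (12.2/12)(30/30) = 1.0167
PET = 256.558 × 1.0167 = 260.843 mm/month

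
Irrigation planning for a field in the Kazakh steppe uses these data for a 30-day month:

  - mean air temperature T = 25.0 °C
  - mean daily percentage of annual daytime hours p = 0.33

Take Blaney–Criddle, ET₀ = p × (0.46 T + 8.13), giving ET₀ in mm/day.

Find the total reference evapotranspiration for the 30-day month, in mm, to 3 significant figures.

194 mm

ET₀ = 0.33 × (0.46 × 25.0 + 8.13) = 0.33 × 19.630 = 6.4779 mm/d
Monthly total = 6.4779 × 30 = 194.337 mm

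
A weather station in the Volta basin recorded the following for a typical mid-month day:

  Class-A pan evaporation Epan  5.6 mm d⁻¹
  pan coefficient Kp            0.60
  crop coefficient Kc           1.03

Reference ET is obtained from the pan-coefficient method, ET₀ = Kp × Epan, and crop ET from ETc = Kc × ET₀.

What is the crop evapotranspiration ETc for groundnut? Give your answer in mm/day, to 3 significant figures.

3.46 mm/day

ET₀ = 0.60 × 5.6 = 3.3600 mm/d
ETc = Kc × ET₀ = 1.03 × 3.3600 = 3.4608 mm/d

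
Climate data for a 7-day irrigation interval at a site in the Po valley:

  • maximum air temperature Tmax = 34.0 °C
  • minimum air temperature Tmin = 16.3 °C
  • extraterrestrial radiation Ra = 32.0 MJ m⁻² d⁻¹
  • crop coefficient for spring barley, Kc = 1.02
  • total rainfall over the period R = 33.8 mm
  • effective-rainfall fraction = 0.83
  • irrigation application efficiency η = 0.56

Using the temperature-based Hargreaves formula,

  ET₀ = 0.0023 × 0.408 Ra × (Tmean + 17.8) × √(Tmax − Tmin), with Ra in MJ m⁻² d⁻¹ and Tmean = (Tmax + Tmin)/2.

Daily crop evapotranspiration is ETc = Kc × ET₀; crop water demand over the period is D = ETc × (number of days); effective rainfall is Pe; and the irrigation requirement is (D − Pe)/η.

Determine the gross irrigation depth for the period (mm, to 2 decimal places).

19.09 mm

Tmean = (34.0 + 16.3)/2 = 25.15 °C
0.408 Ra = 0.408 × 32.0 = 13.0560 mm/d equivalent
ET₀ = 0.0023 × 13.0560 × (25.15 + 17.8) × √17.7 = 0.0023 × 13.0560 × 42.95 × 4.2071 = 5.4261 mm/d
ETc = Kc × ET₀ = 1.02 × 5.4261 = 5.5346 mm/d
Crop demand D = ETc × 7 d = 5.5346 × 7 = 38.742 mm
Pe = 0.83 × 33.8 = 28.054 mm
D − Pe = 38.742 − 28.054 = 10.688 mm
Gross irrigation = 10.688 / 0.56 = 19.086 mm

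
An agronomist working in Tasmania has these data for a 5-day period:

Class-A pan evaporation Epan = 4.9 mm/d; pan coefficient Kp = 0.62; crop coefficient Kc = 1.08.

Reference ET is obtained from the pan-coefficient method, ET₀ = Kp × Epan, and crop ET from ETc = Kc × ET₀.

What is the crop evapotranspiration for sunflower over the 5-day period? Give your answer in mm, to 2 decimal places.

16.41 mm

ET₀ = 0.62 × 4.9 = 3.0380 mm/d
ETc = Kc × ET₀ = 1.08 × 3.0380 = 3.2810 mm/d
Over 5 days: 3.2810 × 5 = 16.405 mm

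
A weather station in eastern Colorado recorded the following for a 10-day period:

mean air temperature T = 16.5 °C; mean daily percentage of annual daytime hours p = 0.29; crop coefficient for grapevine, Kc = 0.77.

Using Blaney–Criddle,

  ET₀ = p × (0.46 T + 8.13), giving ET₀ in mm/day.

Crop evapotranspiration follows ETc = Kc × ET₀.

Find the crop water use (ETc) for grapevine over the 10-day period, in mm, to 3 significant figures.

ET₀ = 0.29 × (0.46 × 16.5 + 8.13) = 0.29 × 15.720 = 4.5588 mm/d
ETc = Kc × ET₀ = 0.77 × 4.5588 = 3.5103 mm/d
Over 10 days: 3.5103 × 10 = 35.103 mm

35.1 mm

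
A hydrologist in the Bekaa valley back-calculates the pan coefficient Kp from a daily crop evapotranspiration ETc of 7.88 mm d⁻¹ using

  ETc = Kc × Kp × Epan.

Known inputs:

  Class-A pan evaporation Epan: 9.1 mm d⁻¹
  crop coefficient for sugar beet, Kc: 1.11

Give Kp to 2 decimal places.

ETc = Kc × Kp × Epan  ⇒  Kp = ETc / (Kc × Epan)
Kp = 7.88 / (1.11 × 9.1) = 7.88 / 10.101 = 0.7801

0.78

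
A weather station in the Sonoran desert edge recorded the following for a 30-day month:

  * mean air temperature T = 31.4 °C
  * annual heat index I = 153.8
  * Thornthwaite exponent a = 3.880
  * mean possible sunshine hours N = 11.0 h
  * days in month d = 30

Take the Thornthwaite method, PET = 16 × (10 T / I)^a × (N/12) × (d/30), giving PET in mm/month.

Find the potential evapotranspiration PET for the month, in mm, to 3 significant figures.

10T/I = 10 × 31.4 / 153.8 = 2.0416
(10T/I)^a = 2.0416^3.880 = 15.9473
Uncorrected PET = 16 × 15.9473 = 255.157 mm
Correction = (N/12)(d/30) = (11.0/12)(30/30) = 0.9167
PET = 255.157 × 0.9167 = 233.902 mm/month

234 mm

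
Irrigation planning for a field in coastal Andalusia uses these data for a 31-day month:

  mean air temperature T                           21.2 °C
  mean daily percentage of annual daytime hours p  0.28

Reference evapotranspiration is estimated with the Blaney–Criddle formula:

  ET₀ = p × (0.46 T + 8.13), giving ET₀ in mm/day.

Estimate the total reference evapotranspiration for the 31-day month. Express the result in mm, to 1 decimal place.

ET₀ = 0.28 × (0.46 × 21.2 + 8.13) = 0.28 × 17.882 = 5.0070 mm/d
Monthly total = 5.0070 × 31 = 155.217 mm

155.2 mm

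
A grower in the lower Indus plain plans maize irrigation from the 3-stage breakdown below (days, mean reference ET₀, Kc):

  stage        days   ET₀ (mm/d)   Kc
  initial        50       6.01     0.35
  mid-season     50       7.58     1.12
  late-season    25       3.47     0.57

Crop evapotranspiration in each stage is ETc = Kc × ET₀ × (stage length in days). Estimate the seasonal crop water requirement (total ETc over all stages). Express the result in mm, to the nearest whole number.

initial: 0.35 × 6.01 × 50 = 105.18 mm
mid-season: 1.12 × 7.58 × 50 = 424.48 mm
late-season: 0.57 × 3.47 × 25 = 49.45 mm
Seasonal total = 579.11 mm

579 mm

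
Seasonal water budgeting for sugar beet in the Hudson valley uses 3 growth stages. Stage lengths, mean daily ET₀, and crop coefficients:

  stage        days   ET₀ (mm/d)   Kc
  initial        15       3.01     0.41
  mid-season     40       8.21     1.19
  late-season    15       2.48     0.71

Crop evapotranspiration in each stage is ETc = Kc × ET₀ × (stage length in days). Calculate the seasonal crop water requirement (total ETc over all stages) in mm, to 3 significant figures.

436 mm

initial: 0.41 × 3.01 × 15 = 18.51 mm
mid-season: 1.19 × 8.21 × 40 = 390.80 mm
late-season: 0.71 × 2.48 × 15 = 26.41 mm
Seasonal total = 435.72 mm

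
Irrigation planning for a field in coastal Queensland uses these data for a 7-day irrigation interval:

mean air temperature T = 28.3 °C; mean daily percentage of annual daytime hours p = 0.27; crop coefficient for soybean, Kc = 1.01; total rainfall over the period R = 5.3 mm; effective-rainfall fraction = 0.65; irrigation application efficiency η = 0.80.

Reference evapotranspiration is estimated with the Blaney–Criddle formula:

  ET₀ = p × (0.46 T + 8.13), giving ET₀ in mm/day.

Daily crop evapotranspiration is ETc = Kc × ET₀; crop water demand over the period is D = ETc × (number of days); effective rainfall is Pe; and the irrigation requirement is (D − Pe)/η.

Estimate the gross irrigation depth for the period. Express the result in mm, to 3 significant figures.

ET₀ = 0.27 × (0.46 × 28.3 + 8.13) = 0.27 × 21.148 = 5.7100 mm/d
ETc = Kc × ET₀ = 1.01 × 5.7100 = 5.7671 mm/d
Crop demand D = ETc × 7 d = 5.7671 × 7 = 40.370 mm
Pe = 0.65 × 5.3 = 3.445 mm
D − Pe = 40.370 − 3.445 = 36.925 mm
Gross irrigation = 36.925 / 0.80 = 46.156 mm

46.2 mm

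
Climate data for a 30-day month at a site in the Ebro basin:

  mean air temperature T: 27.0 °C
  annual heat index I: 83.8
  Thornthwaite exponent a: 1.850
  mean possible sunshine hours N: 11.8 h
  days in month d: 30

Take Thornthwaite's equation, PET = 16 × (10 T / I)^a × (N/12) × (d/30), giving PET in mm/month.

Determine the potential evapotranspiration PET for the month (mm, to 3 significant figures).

10T/I = 10 × 27.0 / 83.8 = 3.2220
(10T/I)^a = 3.2220^1.850 = 8.7103
Uncorrected PET = 16 × 8.7103 = 139.365 mm
Correction = (N/12)(d/30) = (11.8/12)(30/30) = 0.9833
PET = 139.365 × 0.9833 = 137.038 mm/month

137 mm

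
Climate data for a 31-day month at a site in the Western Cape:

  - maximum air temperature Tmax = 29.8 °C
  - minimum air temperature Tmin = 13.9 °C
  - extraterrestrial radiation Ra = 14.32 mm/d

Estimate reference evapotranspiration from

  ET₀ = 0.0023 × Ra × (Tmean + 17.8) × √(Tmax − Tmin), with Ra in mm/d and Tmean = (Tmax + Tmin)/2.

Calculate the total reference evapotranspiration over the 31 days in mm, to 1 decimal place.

Tmean = (29.8 + 13.9)/2 = 21.85 °C
ET₀ = 0.0023 × 14.32 × (21.85 + 17.8) × √15.9 = 0.0023 × 14.32 × 39.65 × 3.9875 = 5.2073 mm/d
Over 31 days: 5.2073 × 31 = 161.426 mm

161.4 mm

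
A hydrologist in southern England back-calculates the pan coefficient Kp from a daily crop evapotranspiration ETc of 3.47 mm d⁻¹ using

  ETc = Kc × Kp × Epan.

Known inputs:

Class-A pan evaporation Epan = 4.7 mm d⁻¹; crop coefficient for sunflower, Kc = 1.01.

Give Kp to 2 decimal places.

ETc = Kc × Kp × Epan  ⇒  Kp = ETc / (Kc × Epan)
Kp = 3.47 / (1.01 × 4.7) = 3.47 / 4.747 = 0.7310

0.73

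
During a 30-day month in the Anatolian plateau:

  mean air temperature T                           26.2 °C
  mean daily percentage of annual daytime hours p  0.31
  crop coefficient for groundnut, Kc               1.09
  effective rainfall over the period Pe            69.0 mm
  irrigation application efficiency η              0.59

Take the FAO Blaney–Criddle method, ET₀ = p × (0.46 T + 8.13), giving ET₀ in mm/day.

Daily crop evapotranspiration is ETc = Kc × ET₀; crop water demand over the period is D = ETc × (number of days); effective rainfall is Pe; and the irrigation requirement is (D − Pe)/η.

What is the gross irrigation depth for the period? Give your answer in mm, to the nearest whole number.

ET₀ = 0.31 × (0.46 × 26.2 + 8.13) = 0.31 × 20.182 = 6.2564 mm/d
ETc = Kc × ET₀ = 1.09 × 6.2564 = 6.8195 mm/d
Crop demand D = ETc × 30 d = 6.8195 × 30 = 204.585 mm
D − Pe = 204.585 − 69.0 = 135.585 mm
Gross irrigation = 135.585 / 0.59 = 229.805 mm

230 mm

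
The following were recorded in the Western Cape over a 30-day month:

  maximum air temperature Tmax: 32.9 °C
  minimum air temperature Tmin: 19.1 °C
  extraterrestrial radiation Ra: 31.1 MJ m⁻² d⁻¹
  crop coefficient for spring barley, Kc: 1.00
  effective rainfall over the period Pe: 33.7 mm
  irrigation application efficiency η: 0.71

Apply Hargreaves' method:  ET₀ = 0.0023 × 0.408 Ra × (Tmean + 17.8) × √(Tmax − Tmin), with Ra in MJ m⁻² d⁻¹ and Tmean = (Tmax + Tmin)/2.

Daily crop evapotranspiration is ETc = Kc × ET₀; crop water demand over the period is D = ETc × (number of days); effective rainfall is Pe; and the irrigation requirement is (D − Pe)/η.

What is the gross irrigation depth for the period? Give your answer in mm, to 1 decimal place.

153.2 mm

Tmean = (32.9 + 19.1)/2 = 26.00 °C
0.408 Ra = 0.408 × 31.1 = 12.6888 mm/d equivalent
ET₀ = 0.0023 × 12.6888 × (26.00 + 17.8) × √13.8 = 0.0023 × 12.6888 × 43.80 × 3.7148 = 4.7485 mm/d
ETc = Kc × ET₀ = 1.00 × 4.7485 = 4.7485 mm/d
Crop demand D = ETc × 30 d = 4.7485 × 30 = 142.455 mm
D − Pe = 142.455 − 33.7 = 108.755 mm
Gross irrigation = 108.755 / 0.71 = 153.176 mm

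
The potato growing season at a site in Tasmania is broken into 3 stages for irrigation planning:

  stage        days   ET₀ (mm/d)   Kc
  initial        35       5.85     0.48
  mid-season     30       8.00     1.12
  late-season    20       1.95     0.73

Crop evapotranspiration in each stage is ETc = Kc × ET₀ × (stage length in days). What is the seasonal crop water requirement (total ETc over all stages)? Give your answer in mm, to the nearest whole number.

initial: 0.48 × 5.85 × 35 = 98.28 mm
mid-season: 1.12 × 8.00 × 30 = 268.80 mm
late-season: 0.73 × 1.95 × 20 = 28.47 mm
Seasonal total = 395.55 mm

396 mm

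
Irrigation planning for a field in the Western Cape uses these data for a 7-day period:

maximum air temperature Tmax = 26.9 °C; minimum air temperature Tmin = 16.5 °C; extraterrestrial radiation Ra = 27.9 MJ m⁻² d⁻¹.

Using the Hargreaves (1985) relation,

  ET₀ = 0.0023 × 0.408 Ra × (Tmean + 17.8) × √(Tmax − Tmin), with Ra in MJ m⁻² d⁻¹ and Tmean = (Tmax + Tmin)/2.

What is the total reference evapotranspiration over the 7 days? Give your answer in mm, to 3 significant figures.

23.3 mm

Tmean = (26.9 + 16.5)/2 = 21.70 °C
0.408 Ra = 0.408 × 27.9 = 11.3832 mm/d equivalent
ET₀ = 0.0023 × 11.3832 × (21.70 + 17.8) × √10.4 = 0.0023 × 11.3832 × 39.50 × 3.2249 = 3.3351 mm/d
Over 7 days: 3.3351 × 7 = 23.346 mm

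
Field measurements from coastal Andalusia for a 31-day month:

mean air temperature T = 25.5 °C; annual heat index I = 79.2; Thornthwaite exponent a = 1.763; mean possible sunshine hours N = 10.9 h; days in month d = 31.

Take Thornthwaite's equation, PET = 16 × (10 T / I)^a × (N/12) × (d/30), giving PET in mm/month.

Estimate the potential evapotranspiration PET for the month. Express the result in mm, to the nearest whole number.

10T/I = 10 × 25.5 / 79.2 = 3.2197
(10T/I)^a = 3.2197^1.763 = 7.8574
Uncorrected PET = 16 × 7.8574 = 125.718 mm
Correction = (N/12)(d/30) = (10.9/12)(31/30) = 0.9386
PET = 125.718 × 0.9386 = 117.999 mm/month

118 mm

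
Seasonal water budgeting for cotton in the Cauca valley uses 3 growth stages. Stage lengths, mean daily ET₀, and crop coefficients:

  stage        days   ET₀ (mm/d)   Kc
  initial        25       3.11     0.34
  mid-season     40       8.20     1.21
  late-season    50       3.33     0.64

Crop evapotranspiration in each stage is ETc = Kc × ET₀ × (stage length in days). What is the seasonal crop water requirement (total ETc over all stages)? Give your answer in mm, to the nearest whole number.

initial: 0.34 × 3.11 × 25 = 26.44 mm
mid-season: 1.21 × 8.20 × 40 = 396.88 mm
late-season: 0.64 × 3.33 × 50 = 106.56 mm
Seasonal total = 529.88 mm

530 mm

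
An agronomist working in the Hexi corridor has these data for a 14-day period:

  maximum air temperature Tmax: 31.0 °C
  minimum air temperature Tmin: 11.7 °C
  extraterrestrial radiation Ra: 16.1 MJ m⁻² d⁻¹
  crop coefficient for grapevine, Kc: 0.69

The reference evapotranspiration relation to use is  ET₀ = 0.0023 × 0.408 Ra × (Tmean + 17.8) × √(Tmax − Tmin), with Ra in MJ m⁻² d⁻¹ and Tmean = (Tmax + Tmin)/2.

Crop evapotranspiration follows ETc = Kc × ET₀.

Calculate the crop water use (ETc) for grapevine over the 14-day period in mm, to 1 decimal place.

25.1 mm

Tmean = (31.0 + 11.7)/2 = 21.35 °C
0.408 Ra = 0.408 × 16.1 = 6.5688 mm/d equivalent
ET₀ = 0.0023 × 6.5688 × (21.35 + 17.8) × √19.3 = 0.0023 × 6.5688 × 39.15 × 4.3932 = 2.5985 mm/d
ETc = Kc × ET₀ = 0.69 × 2.5985 = 1.7930 mm/d
Over 14 days: 1.7930 × 14 = 25.102 mm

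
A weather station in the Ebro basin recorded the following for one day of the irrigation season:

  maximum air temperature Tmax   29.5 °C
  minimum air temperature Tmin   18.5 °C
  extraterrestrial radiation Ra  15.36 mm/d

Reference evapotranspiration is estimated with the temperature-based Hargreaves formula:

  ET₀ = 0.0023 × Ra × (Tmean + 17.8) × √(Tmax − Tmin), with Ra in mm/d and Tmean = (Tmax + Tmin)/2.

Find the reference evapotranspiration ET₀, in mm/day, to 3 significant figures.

Tmean = (29.5 + 18.5)/2 = 24.00 °C
ET₀ = 0.0023 × 15.36 × (24.00 + 17.8) × √11.0 = 0.0023 × 15.36 × 41.80 × 3.3166 = 4.8977 mm/d

4.90 mm/day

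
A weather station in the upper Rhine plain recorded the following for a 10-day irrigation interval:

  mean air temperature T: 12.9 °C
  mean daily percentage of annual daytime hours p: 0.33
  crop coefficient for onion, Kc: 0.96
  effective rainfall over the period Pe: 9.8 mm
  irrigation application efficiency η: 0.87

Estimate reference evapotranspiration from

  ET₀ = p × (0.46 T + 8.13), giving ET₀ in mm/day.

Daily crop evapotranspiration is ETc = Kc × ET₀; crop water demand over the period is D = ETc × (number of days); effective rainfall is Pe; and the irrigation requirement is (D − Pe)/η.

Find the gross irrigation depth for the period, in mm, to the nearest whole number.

ET₀ = 0.33 × (0.46 × 12.9 + 8.13) = 0.33 × 14.064 = 4.6411 mm/d
ETc = Kc × ET₀ = 0.96 × 4.6411 = 4.4555 mm/d
Crop demand D = ETc × 10 d = 4.4555 × 10 = 44.555 mm
D − Pe = 44.555 − 9.8 = 34.755 mm
Gross irrigation = 34.755 / 0.87 = 39.948 mm

40 mm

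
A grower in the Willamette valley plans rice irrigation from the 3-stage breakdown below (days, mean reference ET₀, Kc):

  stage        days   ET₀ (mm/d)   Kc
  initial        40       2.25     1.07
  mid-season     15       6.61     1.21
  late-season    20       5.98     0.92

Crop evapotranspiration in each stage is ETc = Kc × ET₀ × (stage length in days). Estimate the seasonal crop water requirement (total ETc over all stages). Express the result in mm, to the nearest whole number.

326 mm

initial: 1.07 × 2.25 × 40 = 96.30 mm
mid-season: 1.21 × 6.61 × 15 = 119.97 mm
late-season: 0.92 × 5.98 × 20 = 110.03 mm
Seasonal total = 326.30 mm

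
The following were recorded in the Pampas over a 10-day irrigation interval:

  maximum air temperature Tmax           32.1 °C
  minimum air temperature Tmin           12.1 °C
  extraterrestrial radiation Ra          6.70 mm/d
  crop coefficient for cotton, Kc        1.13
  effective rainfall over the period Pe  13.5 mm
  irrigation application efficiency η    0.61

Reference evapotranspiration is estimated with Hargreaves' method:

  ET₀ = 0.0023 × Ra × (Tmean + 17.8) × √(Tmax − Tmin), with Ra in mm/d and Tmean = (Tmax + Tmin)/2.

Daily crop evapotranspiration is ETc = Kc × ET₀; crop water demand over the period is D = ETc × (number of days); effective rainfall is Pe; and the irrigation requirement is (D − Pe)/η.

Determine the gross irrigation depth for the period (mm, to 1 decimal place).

28.8 mm

Tmean = (32.1 + 12.1)/2 = 22.10 °C
ET₀ = 0.0023 × 6.70 × (22.10 + 17.8) × √20.0 = 0.0023 × 6.70 × 39.90 × 4.4721 = 2.7497 mm/d
ETc = Kc × ET₀ = 1.13 × 2.7497 = 3.1072 mm/d
Crop demand D = ETc × 10 d = 3.1072 × 10 = 31.072 mm
D − Pe = 31.072 − 13.5 = 17.572 mm
Gross irrigation = 17.572 / 0.61 = 28.807 mm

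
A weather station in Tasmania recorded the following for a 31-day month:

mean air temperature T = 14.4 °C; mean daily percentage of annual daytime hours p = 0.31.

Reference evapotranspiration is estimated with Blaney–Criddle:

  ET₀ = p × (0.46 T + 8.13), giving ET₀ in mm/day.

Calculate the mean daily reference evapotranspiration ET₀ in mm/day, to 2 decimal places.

4.57 mm/day

ET₀ = 0.31 × (0.46 × 14.4 + 8.13) = 0.31 × 14.754 = 4.5737 mm/d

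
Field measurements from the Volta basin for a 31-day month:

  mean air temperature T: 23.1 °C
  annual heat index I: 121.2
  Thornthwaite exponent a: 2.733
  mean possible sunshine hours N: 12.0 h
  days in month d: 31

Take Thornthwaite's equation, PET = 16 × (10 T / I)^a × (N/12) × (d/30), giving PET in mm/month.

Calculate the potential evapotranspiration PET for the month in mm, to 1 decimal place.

10T/I = 10 × 23.1 / 121.2 = 1.9059
(10T/I)^a = 1.9059^2.733 = 5.8279
Uncorrected PET = 16 × 5.8279 = 93.246 mm
Correction = (N/12)(d/30) = (12.0/12)(31/30) = 1.0333
PET = 93.246 × 1.0333 = 96.351 mm/month

96.4 mm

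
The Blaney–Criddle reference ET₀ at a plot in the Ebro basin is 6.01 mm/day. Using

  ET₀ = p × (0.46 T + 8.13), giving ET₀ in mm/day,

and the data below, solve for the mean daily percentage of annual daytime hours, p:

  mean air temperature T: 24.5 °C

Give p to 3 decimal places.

p = ET₀ / (0.46 T + 8.13) = 6.01 / (0.46 × 24.5 + 8.13) = 6.01 / 19.400 = 0.3098

0.310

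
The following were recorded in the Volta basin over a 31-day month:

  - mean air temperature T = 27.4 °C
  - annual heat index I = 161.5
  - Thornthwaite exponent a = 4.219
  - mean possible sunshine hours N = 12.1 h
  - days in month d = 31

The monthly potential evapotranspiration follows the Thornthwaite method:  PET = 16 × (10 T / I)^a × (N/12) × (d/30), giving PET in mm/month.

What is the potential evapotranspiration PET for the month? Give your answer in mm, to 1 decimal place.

155.1 mm

10T/I = 10 × 27.4 / 161.5 = 1.6966
(10T/I)^a = 1.6966^4.219 = 9.3024
Uncorrected PET = 16 × 9.3024 = 148.838 mm
Correction = (N/12)(d/30) = (12.1/12)(31/30) = 1.0419
PET = 148.838 × 1.0419 = 155.074 mm/month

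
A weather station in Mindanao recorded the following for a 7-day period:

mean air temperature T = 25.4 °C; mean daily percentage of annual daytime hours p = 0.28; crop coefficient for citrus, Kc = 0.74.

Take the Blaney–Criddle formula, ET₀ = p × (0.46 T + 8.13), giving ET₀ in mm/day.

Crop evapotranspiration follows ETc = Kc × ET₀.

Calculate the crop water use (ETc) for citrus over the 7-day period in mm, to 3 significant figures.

28.7 mm

ET₀ = 0.28 × (0.46 × 25.4 + 8.13) = 0.28 × 19.814 = 5.5479 mm/d
ETc = Kc × ET₀ = 0.74 × 5.5479 = 4.1054 mm/d
Over 7 days: 4.1054 × 7 = 28.738 mm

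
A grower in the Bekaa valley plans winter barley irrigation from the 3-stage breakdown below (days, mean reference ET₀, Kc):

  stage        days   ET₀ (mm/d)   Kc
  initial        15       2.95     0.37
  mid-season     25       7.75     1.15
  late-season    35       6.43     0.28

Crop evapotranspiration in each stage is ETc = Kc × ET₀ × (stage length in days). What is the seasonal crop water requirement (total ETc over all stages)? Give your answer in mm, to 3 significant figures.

initial: 0.37 × 2.95 × 15 = 16.37 mm
mid-season: 1.15 × 7.75 × 25 = 222.81 mm
late-season: 0.28 × 6.43 × 35 = 63.01 mm
Seasonal total = 302.19 mm

302 mm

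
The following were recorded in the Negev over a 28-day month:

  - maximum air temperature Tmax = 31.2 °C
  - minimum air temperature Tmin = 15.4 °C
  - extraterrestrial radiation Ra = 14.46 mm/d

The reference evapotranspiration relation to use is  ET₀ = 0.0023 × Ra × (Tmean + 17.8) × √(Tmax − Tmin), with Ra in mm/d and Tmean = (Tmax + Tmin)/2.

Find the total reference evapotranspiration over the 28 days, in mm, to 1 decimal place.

152.1 mm

Tmean = (31.2 + 15.4)/2 = 23.30 °C
ET₀ = 0.0023 × 14.46 × (23.30 + 17.8) × √15.8 = 0.0023 × 14.46 × 41.10 × 3.9749 = 5.4333 mm/d
Over 28 days: 5.4333 × 28 = 152.132 mm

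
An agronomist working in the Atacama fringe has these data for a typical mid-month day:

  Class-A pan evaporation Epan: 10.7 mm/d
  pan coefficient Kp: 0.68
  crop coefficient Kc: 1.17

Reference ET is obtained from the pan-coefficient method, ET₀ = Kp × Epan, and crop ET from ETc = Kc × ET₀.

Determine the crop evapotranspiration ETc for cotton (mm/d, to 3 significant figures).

ET₀ = 0.68 × 10.7 = 7.2760 mm/d
ETc = Kc × ET₀ = 1.17 × 7.2760 = 8.5129 mm/d

8.51 mm/d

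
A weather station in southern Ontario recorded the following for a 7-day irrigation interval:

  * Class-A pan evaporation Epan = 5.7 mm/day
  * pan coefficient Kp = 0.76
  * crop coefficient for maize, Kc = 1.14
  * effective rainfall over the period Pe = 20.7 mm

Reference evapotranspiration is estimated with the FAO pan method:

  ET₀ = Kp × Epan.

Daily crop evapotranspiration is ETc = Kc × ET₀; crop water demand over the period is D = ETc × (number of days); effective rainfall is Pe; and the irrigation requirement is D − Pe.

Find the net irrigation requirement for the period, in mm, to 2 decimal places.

ET₀ = 0.76 × 5.7 = 4.3320 mm/d
ETc = Kc × ET₀ = 1.14 × 4.3320 = 4.9385 mm/d
Crop demand D = ETc × 7 d = 4.9385 × 7 = 34.570 mm
D − Pe = 34.570 − 20.7 = 13.870 mm

13.87 mm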